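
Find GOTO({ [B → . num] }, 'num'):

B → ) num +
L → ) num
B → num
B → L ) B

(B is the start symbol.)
GOTO(I, 'num') = CLOSURE({ [A → αX.β] : [A → α.Xβ] ∈ I, X = 'num' })

Items with dot before 'num', with the dot advanced:
  [B → . num] → [B → num .]
Closure adds nothing (no advanced item has the dot before a non-terminal).

GOTO = { [B → num .] }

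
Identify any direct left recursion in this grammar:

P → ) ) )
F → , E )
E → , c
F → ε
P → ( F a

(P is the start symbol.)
No direct left recursion

Direct left recursion occurs when N → N α for some non-terminal N (the right-hand side begins with the left-hand side itself).

P → ) ) ): starts with ')'
F → , E ): starts with ','
E → , c: starts with ','
F → ε: starts with ε
P → ( F a: starts with '('

No direct left recursion found.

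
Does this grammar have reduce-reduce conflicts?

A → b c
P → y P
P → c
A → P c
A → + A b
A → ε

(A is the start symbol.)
No reduce-reduce conflicts

A reduce-reduce conflict occurs when an LR(0) state has two complete items [A → α .] and [B → β .] — both call for a reduction, and with no lookahead the parser cannot choose between them.

Augment with A' → A and build the canonical LR(0) collection (I0 = CLOSURE({[A' → . A]}), then GOTO on every symbol after a dot until no new states appear). It has 12 states:
  I0: { [A → . + A b], [A → . P c], [A → . b c], [A → .], [A' → . A], [P → . c], [P → . y P] }  — shift, reduce
  I1: { [A → + . A b], [A → . + A b], [A → . P c], [A → . b c], [A → .], [P → . c], [P → . y P] }  — shift, reduce
  I2: { [A' → A .] }  — accept
  I3: { [A → P . c] }  — shift
  I4: { [A → b . c] }  — shift
  I5: { [P → c .] }  — reduce
  I6: { [P → . c], [P → . y P], [P → y . P] }  — shift
  I7: { [P → y P .] }  — reduce
  I8: { [A → b c .] }  — reduce
  I9: { [A → P c .] }  — reduce
  I10: { [A → + A . b] }  — shift
  I11: { [A → + A b .] }  — reduce

No state contains more than one complete item.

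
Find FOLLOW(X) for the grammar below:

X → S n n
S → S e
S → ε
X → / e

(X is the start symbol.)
{ $ }

To compute FOLLOW(X), find every occurrence of X on a right-hand side N → α X β: add FIRST(β) \ {ε}, and if β is empty or nullable also add FOLLOW(N). Iterate to a fixed point.

X is the start symbol, so $ ∈ FOLLOW(X).
X does not occur on any right-hand side.

Taking the union: FOLLOW(X) = { $ }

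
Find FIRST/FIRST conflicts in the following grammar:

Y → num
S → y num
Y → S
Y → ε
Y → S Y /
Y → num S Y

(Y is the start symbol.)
Yes. Y → num / Y → num S Y on { 'num' }; Y → S / Y → S Y '/' on { 'y' }

A FIRST/FIRST conflict occurs when two productions N → α and N → β for the same non-terminal have FIRST(α) ∩ FIRST(β) ≠ ∅ (with ε ∈ FIRST of a nullable right-hand side, so two nullable alternatives also conflict).

FIRST sets of the non-terminals at (or reachable through a nullable prefix from) the front of some alternative:
  FIRST(S) = { 'y' }

Productions for Y:
  Y → num: FIRST = { 'num' }
  Y → S: FIRST = { 'y' }
  Y → ε: FIRST = { ε }
  Y → S Y /: FIRST = { 'y' }
  Y → num S Y: FIRST = { 'num' }
S has only one production, so no FIRST/FIRST conflict is possible there.

Conflict for Y: Y → num and Y → num S Y
  Overlap: { 'num' }
Conflict for Y: Y → S and Y → S Y /
  Overlap: { 'y' }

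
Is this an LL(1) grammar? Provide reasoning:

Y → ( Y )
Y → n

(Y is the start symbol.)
Yes, the grammar is LL(1).

A grammar is LL(1) if for each non-terminal N with multiple productions, the predict sets of those productions are pairwise disjoint, where PREDICT(N → α) = (FIRST(α) \ {ε}) ∪ (FOLLOW(N) if α ⇒* ε).

For Y:
  PREDICT(Y → '(' Y ')') = { '(' }
  PREDICT(Y → n) = { 'n' }

All predict sets are disjoint. The grammar IS LL(1).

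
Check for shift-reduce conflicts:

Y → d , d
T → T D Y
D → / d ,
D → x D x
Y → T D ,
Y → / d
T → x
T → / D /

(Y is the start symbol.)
Augment with Y' → Y and build the canonical LR(0) collection (I0 = CLOSURE({[Y' → . Y]}), then GOTO on every symbol after a dot until no new states appear). It has 20 states:
  I0: { [T → . / D /], [T → . T D Y], [T → . x], [Y → . / d], [Y → . T D ,], [Y → . d , d], [Y' → . Y] }  — shift
  I1: { [D → . / d ,], [D → . x D x], [T → / . D /], [Y → / . d] }  — shift
  I2: { [D → . / d ,], [D → . x D x], [T → T . D Y], [Y → T . D ,] }  — shift
  I3: { [Y' → Y .] }  — accept
  I4: { [Y → d . , d] }  — shift
  I5: { [T → x .] }  — reduce
  I6: { [Y → d , . d] }  — shift
  I7: { [Y → d , d .] }  — reduce
  I8: { [D → / . d ,] }  — shift
  I9: { [T → . / D /], [T → . T D Y], [T → . x], [T → T D . Y], [Y → . / d], [Y → . T D ,], [Y → . d , d], [Y → T D . ,] }  — shift
  I10: { [D → . / d ,], [D → . x D x], [D → x . D x] }  — shift
  I11: { [D → x D . x] }  — shift
  I12: { [D → x D x .] }  — reduce
  I13: { [Y → T D , .] }  — reduce
  I14: { [T → T D Y .] }  — reduce
  I15: { [D → / d . ,] }  — shift
  I16: { [D → / d , .] }  — reduce
  I17: { [T → / D . /] }  — shift
  I18: { [Y → / d .] }  — reduce
  I19: { [T → / D / .] }  — reduce

No state contains both a complete item and a shift item.

Answer: No shift-reduce conflicts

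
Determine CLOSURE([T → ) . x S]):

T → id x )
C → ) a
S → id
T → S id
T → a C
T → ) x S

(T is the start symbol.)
{ [T → ) . x S] }

To compute CLOSURE, for each item [A → α.Bβ] where B is a non-terminal, add [B → .γ] for all productions B → γ; repeat for the newly added items until nothing changes.

Start with: [T → ) . x S]
The dot precedes the terminal x, so nothing is added.

CLOSURE = { [T → ) . x S] }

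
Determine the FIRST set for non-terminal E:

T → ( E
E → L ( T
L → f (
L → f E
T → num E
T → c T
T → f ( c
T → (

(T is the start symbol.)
{ 'f' }

To compute FIRST(E), examine every production with E on the left-hand side, reading each right-hand side left to right until a non-nullable symbol is reached.

FIRST sets of the other non-terminals involved (by the same procedure, iterated to a fixed point):
  FIRST(L) = { 'f' }

From E → L ( T:
  - L is a non-terminal: add FIRST(L) \ {ε} = { 'f' }
    L is not nullable, so stop

Collecting: FIRST(E) = { 'f' }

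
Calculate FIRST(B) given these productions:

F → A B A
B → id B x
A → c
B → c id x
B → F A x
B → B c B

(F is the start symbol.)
To compute FIRST(B), examine every production with B on the left-hand side, reading each right-hand side left to right until a non-nullable symbol is reached.

FIRST sets of the other non-terminals involved (by the same procedure, iterated to a fixed point):
  FIRST(F) = { 'c' }

From B → id B x:
  - id is a terminal: add 'id' and stop
From B → c id x:
  - c is a terminal: add 'c' and stop
From B → F A x:
  - F is a non-terminal: add FIRST(F) \ {ε} = { 'c' }
    F is not nullable, so stop
From B → B c B:
  - B is the symbol being defined: contributes nothing new
    B is not nullable, so stop

Collecting: FIRST(B) = { 'c', 'id' }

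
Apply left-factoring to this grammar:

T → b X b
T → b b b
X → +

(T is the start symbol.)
T → b T'
T' → X b
T' → b b
X → +

Left-factoring transforms A → αβ₁ | αβ₂ into A → αA' and A' → β₁ | β₂
(α is the longest common prefix among the alternatives). Repeat until
no nonterminal has two alternatives with a common prefix.

Round 1: T has alternatives sharing prefix 'b'. Introduce T': T → b T'
  Add: T' → X b
  Add: T' → b b

No remaining common prefixes — done.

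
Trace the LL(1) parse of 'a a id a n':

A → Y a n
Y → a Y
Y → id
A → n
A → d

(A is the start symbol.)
LL(1) parsing maintains a stack (initially the start symbol over $) and the input. At each step: if the stack top is a terminal, match it against the current input token; if it is a non-terminal N, replace it with the RHS of M[N, lookahead] (the unique production whose predict set contains the lookahead).

Stack is shown with the top on the left.

Stack      Input         Action
-------------------------------
A $        a a id a n $  output A → Y a n
Y a n $    a a id a n $  output Y → a Y
a Y a n $  a a id a n $  match 'a'
Y a n $    a id a n $    output Y → a Y
a Y a n $  a id a n $    match 'a'
Y a n $    id a n $      output Y → id
id a n $   id a n $      match 'id'
a n $      a n $         match 'a'
n $        n $           match 'n'
$          $             accept

The string is accepted.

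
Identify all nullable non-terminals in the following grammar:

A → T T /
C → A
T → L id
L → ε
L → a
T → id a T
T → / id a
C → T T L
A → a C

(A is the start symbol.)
{ 'L' }

ε-productions: L → ε
So L is immediately nullable.
No further non-terminal can be added: every production for the remaining non-terminals contains a terminal or a non-nullable non-terminal.
Nullable = { 'L' }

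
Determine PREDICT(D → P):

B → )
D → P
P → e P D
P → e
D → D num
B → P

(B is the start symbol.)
PREDICT(D → P) = (FIRST(RHS) \ {ε}) ∪ (FOLLOW(D) if ε ∈ FIRST(RHS), i.e. RHS ⇒* ε)
FIRST(P) = { 'e' }
FIRST(P) = { 'e' }
ε ∉ FIRST(P), so FOLLOW(D) is not added.
PREDICT(D → P) = { 'e' }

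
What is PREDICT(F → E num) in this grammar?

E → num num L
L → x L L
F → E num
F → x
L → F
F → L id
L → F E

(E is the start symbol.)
{ 'num' }

PREDICT(F → E num) = (FIRST(RHS) \ {ε}) ∪ (FOLLOW(F) if ε ∈ FIRST(RHS), i.e. RHS ⇒* ε)
FIRST(E) = { 'num' }
FIRST(E num) = { 'num' }
ε ∉ FIRST(E num), so FOLLOW(F) is not added.
PREDICT(F → E num) = { 'num' }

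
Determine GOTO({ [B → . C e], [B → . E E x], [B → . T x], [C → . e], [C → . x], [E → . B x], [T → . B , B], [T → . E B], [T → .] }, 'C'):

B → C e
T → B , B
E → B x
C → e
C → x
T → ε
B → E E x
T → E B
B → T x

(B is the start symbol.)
{ [B → C . e] }

GOTO(I, 'C') = CLOSURE({ [A → αX.β] : [A → α.Xβ] ∈ I, X = 'C' })

Items with dot before 'C', with the dot advanced:
  [B → . C e] → [B → C . e]
Closure adds nothing (no advanced item has the dot before a non-terminal).

GOTO = { [B → C . e] }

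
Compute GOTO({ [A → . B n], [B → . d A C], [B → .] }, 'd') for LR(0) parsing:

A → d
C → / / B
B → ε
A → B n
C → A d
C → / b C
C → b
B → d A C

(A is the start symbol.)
{ [A → . B n], [A → . d], [B → . d A C], [B → .], [B → d . A C] }

GOTO(I, 'd') = CLOSURE({ [A → αX.β] : [A → α.Xβ] ∈ I, X = 'd' })

Items with dot before 'd', with the dot advanced:
  [B → . d A C] → [B → d . A C]
Closure of the advanced items:
  [B → d . A C] has the dot before A: add [A → . d], [A → . B n]
  [A → . B n] has the dot before B: add [B → .], [B → . d A C]

GOTO = { [A → . B n], [A → . d], [B → . d A C], [B → .], [B → d . A C] }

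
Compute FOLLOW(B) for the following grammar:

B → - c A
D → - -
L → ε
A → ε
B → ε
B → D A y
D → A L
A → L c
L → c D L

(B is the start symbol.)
B is the start symbol, so $ ∈ FOLLOW(B).
B does not occur on any right-hand side.

Taking the union: FOLLOW(B) = { $ }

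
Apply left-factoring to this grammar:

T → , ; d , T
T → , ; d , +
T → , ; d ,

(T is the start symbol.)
T → , ; d , T'
T' → T
T' → +
T' → ε

Left-factoring transforms A → αβ₁ | αβ₂ into A → αA' and A' → β₁ | β₂
(α is the longest common prefix among the alternatives). Repeat until
no nonterminal has two alternatives with a common prefix.

Round 1: T has alternatives sharing prefix ', ; d ,'. Introduce T': T → , ; d , T'
  Add: T' → T
  Add: T' → +
  Add: T' → ε

No remaining common prefixes — done.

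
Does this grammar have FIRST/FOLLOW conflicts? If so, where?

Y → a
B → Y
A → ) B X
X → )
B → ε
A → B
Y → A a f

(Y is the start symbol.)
A FIRST/FOLLOW conflict occurs when a non-terminal N has a nullable alternative N → β (β ⇒* ε) and another alternative N → α with FIRST(α) ∩ FOLLOW(N) ≠ ∅: on such a lookahead the parser cannot decide between expanding α and letting N vanish via β.

Nullable non-terminals: A, B.
FIRST sets used below: FIRST(B) = { ')', 'a', ε }, FIRST(Y) = { ')', 'a' }

A: nullable alternative(s) A → B; FOLLOW(A) = { 'a' }
  A → ) B X: FIRST \ {ε} = { ')' } — disjoint from FOLLOW(A)
  A → B: FIRST \ {ε} = { ')', 'a' } — this is the only nullable alternative, skip

B: nullable alternative(s) B → ε; FOLLOW(B) = { ')', 'a' }
  B → Y: FIRST \ {ε} = { ')', 'a' } — overlaps FOLLOW(B) on { ')', 'a' }: CONFLICT
  B → ε: FIRST \ {ε} = { } — this is the only nullable alternative, skip

X, Y have no nullable alternative, so no FIRST/FOLLOW check is needed there.

So the grammar has 1 FIRST/FOLLOW conflict (marked CONFLICT above).

Answer: Yes. B → Y with FOLLOW(B) on { ')', 'a' }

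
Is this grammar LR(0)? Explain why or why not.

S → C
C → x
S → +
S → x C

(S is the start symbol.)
No. Shift-reduce conflict between [C → x .] and [C → . x]

A grammar is LR(0) if no state in the canonical LR(0) collection has:
  - both a shift item (dot before a terminal) and a complete item (shift-reduce conflict), or
  - two or more complete items (reduce-reduce conflict; the accept item [S' → S .] counts as a complete item here).

Augment with S' → S and build the canonical LR(0) collection (I0 = CLOSURE({[S' → . S]}), then GOTO on every symbol after a dot until no new states appear). It has 7 states:
  I0: { [C → . x], [S → . +], [S → . C], [S → . x C], [S' → . S] }  — shift
  I1: { [S → + .] }  — reduce
  I2: { [S → C .] }  — reduce
  I3: { [S' → S .] }  — accept
  I4: { [C → . x], [C → x .], [S → x . C] }  — shift, reduce
  I5: { [S → x C .] }  — reduce
  I6: { [C → x .] }  — reduce

Conflict in state I4:
  Shift-reduce conflict between [C → x .] and [C → . x]
So the grammar is NOT LR(0).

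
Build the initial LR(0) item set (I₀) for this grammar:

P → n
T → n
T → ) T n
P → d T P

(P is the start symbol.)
{ [P → . d T P], [P → . n], [P' → . P] }

First, augment the grammar with P' → P
I₀ = CLOSURE({ [P' → . P] }):
  [P' → . P] has the dot before P: add [P → . n], [P → . d T P]
No further items can be added.

I₀ = { [P → . d T P], [P → . n], [P' → . P] }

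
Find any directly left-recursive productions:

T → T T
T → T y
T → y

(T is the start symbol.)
Yes, T is left-recursive

Direct left recursion occurs when N → N α for some non-terminal N (the right-hand side begins with the left-hand side itself).

T → T T: LEFT RECURSIVE (starts with T)
T → T y: LEFT RECURSIVE (starts with T)
T → y: starts with y

The grammar has direct left recursion on: T.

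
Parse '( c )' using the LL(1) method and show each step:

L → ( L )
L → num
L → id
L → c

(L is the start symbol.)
LL(1) parsing maintains a stack (initially the start symbol over $) and the input. At each step: if the stack top is a terminal, match it against the current input token; if it is a non-terminal N, replace it with the RHS of M[N, lookahead] (the unique production whose predict set contains the lookahead).

Stack is shown with the top on the left.

Stack    Input    Action
------------------------
L $      ( c ) $  output L → ( L )
( L ) $  ( c ) $  match '('
L ) $    c ) $    output L → c
c ) $    c ) $    match 'c'
) $      ) $      match ')'
$        $        accept

The string is accepted.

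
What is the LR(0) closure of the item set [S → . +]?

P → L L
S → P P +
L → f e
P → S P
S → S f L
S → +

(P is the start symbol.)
To compute CLOSURE, for each item [A → α.Bβ] where B is a non-terminal, add [B → .γ] for all productions B → γ; repeat for the newly added items until nothing changes.

Start with: [S → . +]
The dot precedes the terminal '+', so nothing is added.

CLOSURE = { [S → . +] }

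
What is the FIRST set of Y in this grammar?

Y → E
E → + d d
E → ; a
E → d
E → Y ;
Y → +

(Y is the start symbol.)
FIRST sets of the other non-terminals involved (by the same procedure, iterated to a fixed point):
  FIRST(E) = { '+', ';', 'd' }

From Y → E:
  - E is a non-terminal: add FIRST(E) \ {ε} = { '+', ';', 'd' }
    E is not nullable, so stop
From Y → +:
  - '+' is a terminal: add '+' and stop

Collecting: FIRST(Y) = { '+', ';', 'd' }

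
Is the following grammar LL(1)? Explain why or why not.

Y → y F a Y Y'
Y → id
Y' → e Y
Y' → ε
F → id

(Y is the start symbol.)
A grammar is LL(1) if for each non-terminal N with multiple productions, the predict sets of those productions are pairwise disjoint, where PREDICT(N → α) = (FIRST(α) \ {ε}) ∪ (FOLLOW(N) if α ⇒* ε).

Relevant sets:
  FOLLOW(Y') = { $, 'e' }

For Y:
  PREDICT(Y → y F a Y Y') = { 'y' }
  PREDICT(Y → id) = { 'id' }
For Y':
  PREDICT(Y' → e Y) = { 'e' }
  PREDICT(Y' → ε) = { $, 'e' }
F has a single production, so nothing to check there.

Conflict found: Predict set conflict for Y': { 'e' }
The grammar is NOT LL(1).

Answer: No. Predict set conflict for Y': { 'e' }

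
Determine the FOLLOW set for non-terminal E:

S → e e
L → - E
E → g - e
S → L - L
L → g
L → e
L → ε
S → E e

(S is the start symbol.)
In L → - E: E is at the end, add FOLLOW(L)
In S → E e: E is followed by e, add FIRST(e) \ {ε} = { 'e' }

The FOLLOW sets referred to above (computed the same way, to a fixed point):
  FOLLOW(L) = { $, '-' }

Taking the union: FOLLOW(E) = { $, '-', 'e' }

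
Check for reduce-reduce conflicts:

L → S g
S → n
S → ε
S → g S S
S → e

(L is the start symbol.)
No reduce-reduce conflicts

Augment with L' → L and build the canonical LR(0) collection (I0 = CLOSURE({[L' → . L]}), then GOTO on every symbol after a dot until no new states appear). It has 9 states:
  I0: { [L → . S g], [L' → . L], [S → . e], [S → . g S S], [S → . n], [S → .] }  — shift, reduce
  I1: { [L' → L .] }  — accept
  I2: { [L → S . g] }  — shift
  I3: { [S → e .] }  — reduce
  I4: { [S → . e], [S → . g S S], [S → . n], [S → .], [S → g . S S] }  — shift, reduce
  I5: { [S → n .] }  — reduce
  I6: { [S → . e], [S → . g S S], [S → . n], [S → .], [S → g S . S] }  — shift, reduce
  I7: { [S → g S S .] }  — reduce
  I8: { [L → S g .] }  — reduce

No state contains more than one complete item.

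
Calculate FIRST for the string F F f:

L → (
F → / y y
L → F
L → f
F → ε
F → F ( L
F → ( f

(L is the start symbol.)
FIRST sets of the non-terminals involved (from the grammar, by fixed-point iteration):
  FIRST(F) = { '(', '/', ε }

To compute FIRST(F F f), process the symbols left to right:
Symbol F is a non-terminal. Add FIRST(F) \ {ε} = { '(', '/' }
F is nullable (ε ∈ FIRST(F)), continue to the next symbol.
Symbol F is a non-terminal. Add FIRST(F) \ {ε} = { '(', '/' }
F is nullable (ε ∈ FIRST(F)), continue to the next symbol.
Symbol f is a terminal. Add 'f' and stop.
FIRST(F F f) = { '(', '/', 'f' }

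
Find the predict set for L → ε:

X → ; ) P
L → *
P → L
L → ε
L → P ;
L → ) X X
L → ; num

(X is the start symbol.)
{ $, ';' }

PREDICT(L → ε) = (FIRST(RHS) \ {ε}) ∪ (FOLLOW(L) if ε ∈ FIRST(RHS), i.e. RHS ⇒* ε)
The right-hand side is ε (FIRST(ε) = { ε }), so the predict set is FOLLOW(L) = { $, ';' }
PREDICT(L → ε) = { $, ';' }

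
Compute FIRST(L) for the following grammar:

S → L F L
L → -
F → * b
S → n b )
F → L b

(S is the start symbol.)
To compute FIRST(L), examine every production with L on the left-hand side, reading each right-hand side left to right until a non-nullable symbol is reached.

From L → -:
  - '-' is a terminal: add '-' and stop

Collecting: FIRST(L) = { '-' }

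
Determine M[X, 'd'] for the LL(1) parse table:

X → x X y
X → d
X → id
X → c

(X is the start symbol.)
X → d

To find M[X, 'd'], we find productions for X where 'd' is in the predict set (PREDICT(N → α) = (FIRST(α) \ {ε}) ∪ (FOLLOW(N) if α ⇒* ε)).

X → x X y: PREDICT = { 'x' }
X → d: PREDICT = { 'd' }
  'd' is in predict set, so this production goes in M[X, 'd']
X → id: PREDICT = { 'id' }
X → c: PREDICT = { 'c' }

M[X, 'd'] = X → d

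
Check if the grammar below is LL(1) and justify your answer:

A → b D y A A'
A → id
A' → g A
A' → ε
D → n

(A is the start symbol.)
Relevant sets:
  FOLLOW(A') = { $, 'g' }

For A:
  PREDICT(A → b D y A A') = { 'b' }
  PREDICT(A → id) = { 'id' }
For A':
  PREDICT(A' → g A) = { 'g' }
  PREDICT(A' → ε) = { $, 'g' }
D has a single production, so nothing to check there.

Conflict found: Predict set conflict for A': { 'g' }
The grammar is NOT LL(1).

Answer: No. Predict set conflict for A': { 'g' }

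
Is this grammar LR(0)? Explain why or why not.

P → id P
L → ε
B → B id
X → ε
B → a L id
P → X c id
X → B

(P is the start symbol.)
No. Shift-reduce conflict between [X → .] and [B → . a L id]

A grammar is LR(0) if no state in the canonical LR(0) collection has:
  - both a shift item (dot before a terminal) and a complete item (shift-reduce conflict), or
  - two or more complete items (reduce-reduce conflict; the accept item [P' → P .] counts as a complete item here).

Augment with P' → P and build the canonical LR(0) collection (I0 = CLOSURE({[P' → . P]}), then GOTO on every symbol after a dot until no new states appear). It has 12 states:
  I0: { [B → . B id], [B → . a L id], [P → . X c id], [P → . id P], [P' → . P], [X → . B], [X → .] }  — shift, reduce
  I1: { [B → B . id], [X → B .] }  — shift, reduce
  I2: { [P' → P .] }  — accept
  I3: { [P → X . c id] }  — shift
  I4: { [B → a . L id], [L → .] }  — reduce
  I5: { [B → . B id], [B → . a L id], [P → . X c id], [P → . id P], [P → id . P], [X → . B], [X → .] }  — shift, reduce
  I6: { [P → id P .] }  — reduce
  I7: { [B → a L . id] }  — shift
  I8: { [B → a L id .] }  — reduce
  I9: { [P → X c . id] }  — shift
  I10: { [P → X c id .] }  — reduce
  I11: { [B → B id .] }  — reduce

Conflict in state I0:
  Shift-reduce conflict between [X → .] and [B → . a L id]
So the grammar is NOT LR(0).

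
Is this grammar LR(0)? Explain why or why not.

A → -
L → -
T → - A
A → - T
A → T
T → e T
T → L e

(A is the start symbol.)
A grammar is LR(0) if no state in the canonical LR(0) collection has:
  - both a shift item (dot before a terminal) and a complete item (shift-reduce conflict), or
  - two or more complete items (reduce-reduce conflict; the accept item [A' → A .] counts as a complete item here).

Augment with A' → A and build the canonical LR(0) collection (I0 = CLOSURE({[A' → . A]}), then GOTO on every symbol after a dot until no new states appear). It has 11 states:
  I0: { [A → . - T], [A → . -], [A → . T], [A' → . A], [L → . -], [T → . - A], [T → . L e], [T → . e T] }  — shift
  I1: { [A → - . T], [A → - .], [A → . - T], [A → . -], [A → . T], [L → - .], [L → . -], [T → - . A], [T → . - A], [T → . L e], [T → . e T] }  — shift, 2 reduces
  I2: { [A' → A .] }  — accept
  I3: { [T → L . e] }  — shift
  I4: { [A → T .] }  — reduce
  I5: { [L → . -], [T → . - A], [T → . L e], [T → . e T], [T → e . T] }  — shift
  I6: { [A → . - T], [A → . -], [A → . T], [L → - .], [L → . -], [T → - . A], [T → . - A], [T → . L e], [T → . e T] }  — shift, reduce
  I7: { [T → e T .] }  — reduce
  I8: { [T → - A .] }  — reduce
  I9: { [T → L e .] }  — reduce
  I10: { [A → - T .], [A → T .] }  — 2 reduces

Conflict in state I1:
  Shift-reduce conflict between [A → - .] and [A → . -]
So the grammar is NOT LR(0).

Answer: No. Shift-reduce conflict between [A → - .] and [A → . -]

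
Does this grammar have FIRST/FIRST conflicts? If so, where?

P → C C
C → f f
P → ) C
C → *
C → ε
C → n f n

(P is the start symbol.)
FIRST sets of the non-terminals at (or reachable through a nullable prefix from) the front of some alternative:
  FIRST(C) = { '*', 'f', 'n', ε }

Productions for P:
  P → C C: FIRST = { '*', 'f', 'n', ε }
  P → ) C: FIRST = { ')' }
Productions for C:
  C → f f: FIRST = { 'f' }
  C → *: FIRST = { '*' }
  C → ε: FIRST = { ε }
  C → n f n: FIRST = { 'n' }

All alternatives of each non-terminal have pairwise disjoint FIRST sets.

Answer: No FIRST/FIRST conflicts.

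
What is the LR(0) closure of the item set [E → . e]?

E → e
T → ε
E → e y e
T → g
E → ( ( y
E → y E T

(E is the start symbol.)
To compute CLOSURE, for each item [A → α.Bβ] where B is a non-terminal, add [B → .γ] for all productions B → γ; repeat for the newly added items until nothing changes.

Start with: [E → . e]
The dot precedes the terminal e, so nothing is added.

CLOSURE = { [E → . e] }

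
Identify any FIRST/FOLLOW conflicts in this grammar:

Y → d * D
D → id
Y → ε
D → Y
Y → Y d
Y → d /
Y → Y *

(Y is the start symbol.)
A FIRST/FOLLOW conflict occurs when a non-terminal N has a nullable alternative N → β (β ⇒* ε) and another alternative N → α with FIRST(α) ∩ FOLLOW(N) ≠ ∅: on such a lookahead the parser cannot decide between expanding α and letting N vanish via β.

Nullable non-terminals: D, Y.
FIRST sets used below: FIRST(Y) = { '*', 'd', ε }

D: nullable alternative(s) D → Y; FOLLOW(D) = { $, '*', 'd' }
  D → id: FIRST \ {ε} = { 'id' } — disjoint from FOLLOW(D)
  D → Y: FIRST \ {ε} = { '*', 'd' } — this is the only nullable alternative, skip

Y: nullable alternative(s) Y → ε; FOLLOW(Y) = { $, '*', 'd' }
  Y → d * D: FIRST \ {ε} = { 'd' } — overlaps FOLLOW(Y) on { 'd' }: CONFLICT
  Y → ε: FIRST \ {ε} = { } — this is the only nullable alternative, skip
  Y → Y d: FIRST \ {ε} = { '*', 'd' } — overlaps FOLLOW(Y) on { '*', 'd' }: CONFLICT
  Y → d /: FIRST \ {ε} = { 'd' } — overlaps FOLLOW(Y) on { 'd' }: CONFLICT
  Y → Y *: FIRST \ {ε} = { '*', 'd' } — overlaps FOLLOW(Y) on { '*', 'd' }: CONFLICT

So the grammar has 4 FIRST/FOLLOW conflicts (marked CONFLICT above).

Answer: Yes. Y → d '*' D with FOLLOW(Y) on { 'd' }; Y → Y d with FOLLOW(Y) on { '*', 'd' }; Y → d '/' with FOLLOW(Y) on { 'd' }; Y → Y '*' with FOLLOW(Y) on { '*', 'd' }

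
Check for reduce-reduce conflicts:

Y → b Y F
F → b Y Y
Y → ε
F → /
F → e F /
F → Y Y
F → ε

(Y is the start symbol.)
Augment with Y' → Y and build the canonical LR(0) collection (I0 = CLOSURE({[Y' → . Y]}), then GOTO on every symbol after a dot until no new states appear). It has 14 states:
  I0: { [Y → . b Y F], [Y → .], [Y' → . Y] }  — shift, reduce
  I1: { [Y' → Y .] }  — accept
  I2: { [Y → . b Y F], [Y → .], [Y → b . Y F] }  — shift, reduce
  I3: { [F → . /], [F → . Y Y], [F → . b Y Y], [F → . e F /], [F → .], [Y → . b Y F], [Y → .], [Y → b Y . F] }  — shift, 2 reduces
  I4: { [F → / .] }  — reduce
  I5: { [Y → b Y F .] }  — reduce
  I6: { [F → Y . Y], [Y → . b Y F], [Y → .] }  — shift, reduce
  I7: { [F → b . Y Y], [Y → . b Y F], [Y → .], [Y → b . Y F] }  — shift, reduce
  I8: { [F → . /], [F → . Y Y], [F → . b Y Y], [F → . e F /], [F → .], [F → e . F /], [Y → . b Y F], [Y → .] }  — shift, 2 reduces
  I9: { [F → e F . /] }  — shift
  I10: { [F → e F / .] }  — reduce
  I11: { [F → . /], [F → . Y Y], [F → . b Y Y], [F → . e F /], [F → .], [F → b Y . Y], [Y → . b Y F], [Y → .], [Y → b Y . F] }  — shift, 2 reduces
  I12: { [F → Y . Y], [F → b Y Y .], [Y → . b Y F], [Y → .] }  — shift, 2 reduces
  I13: { [F → Y Y .] }  — reduce

I3 contains complete items [F → .], [Y → .] — reduce-reduce conflict.
I8 contains complete items [F → .], [Y → .] — reduce-reduce conflict.
I11 contains complete items [F → .], [Y → .] — reduce-reduce conflict.
I12 contains complete items [F → b Y Y .], [Y → .] — reduce-reduce conflict.

Answer: Yes — I3: [F → .] vs [Y → .]; I8: [F → .] vs [Y → .]; I11: [F → .] vs [Y → .]; I12: [F → b Y Y .] vs [Y → .]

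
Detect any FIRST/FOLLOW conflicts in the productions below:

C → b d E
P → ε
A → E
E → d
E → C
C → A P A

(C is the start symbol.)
No FIRST/FOLLOW conflicts.

A FIRST/FOLLOW conflict occurs when a non-terminal N has a nullable alternative N → β (β ⇒* ε) and another alternative N → α with FIRST(α) ∩ FOLLOW(N) ≠ ∅: on such a lookahead the parser cannot decide between expanding α and letting N vanish via β.

Nullable non-terminals: P.
P has a nullable alternative but only one production, so nothing to check.

A, C, E have no nullable alternative, so no FIRST/FOLLOW check is needed there.

No FIRST/FOLLOW conflicts found.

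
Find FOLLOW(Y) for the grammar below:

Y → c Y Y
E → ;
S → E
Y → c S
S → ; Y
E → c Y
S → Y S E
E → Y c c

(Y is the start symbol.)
{ $, ';', 'c' }

Y is the start symbol, so $ ∈ FOLLOW(Y).
In Y → c Y Y: Y is followed by Y, add FIRST(Y) \ {ε} = { 'c' }
In Y → c Y Y: Y is at the end; this adds FOLLOW(Y) to itself — nothing new
In S → ; Y: Y is at the end, add FOLLOW(S)
In E → c Y: Y is at the end, add FOLLOW(E)
In S → Y S E: Y is followed by S E, add FIRST(S E) \ {ε} = { ';', 'c' }
In E → Y c c: Y is followed by c c, add FIRST(c c) \ {ε} = { 'c' }

The FOLLOW sets referred to above (computed the same way, to a fixed point):
  FOLLOW(S) = { $, ';', 'c' }
  FOLLOW(E) = { $, ';', 'c' }

Taking the union: FOLLOW(Y) = { $, ';', 'c' }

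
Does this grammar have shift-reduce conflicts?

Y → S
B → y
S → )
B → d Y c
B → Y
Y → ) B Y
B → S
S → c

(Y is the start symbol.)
Yes — I1: [S → ) .] vs [B → . d Y c]

A shift-reduce conflict occurs when an LR(0) state has both:
  - a complete (reduce) item [A → α .] (dot at the end), and
  - a shift item [B → β . c γ] (dot before a terminal).

Augment with Y' → Y and build the canonical LR(0) collection (I0 = CLOSURE({[Y' → . Y]}), then GOTO on every symbol after a dot until no new states appear). It has 13 states:
  I0: { [S → . )], [S → . c], [Y → . ) B Y], [Y → . S], [Y' → . Y] }  — shift
  I1: { [B → . S], [B → . Y], [B → . d Y c], [B → . y], [S → ) .], [S → . )], [S → . c], [Y → ) . B Y], [Y → . ) B Y], [Y → . S] }  — shift, reduce
  I2: { [Y → S .] }  — reduce
  I3: { [Y' → Y .] }  — accept
  I4: { [S → c .] }  — reduce
  I5: { [S → . )], [S → . c], [Y → ) B . Y], [Y → . ) B Y], [Y → . S] }  — shift
  I6: { [B → S .], [Y → S .] }  — 2 reduces
  I7: { [B → Y .] }  — reduce
  I8: { [B → d . Y c], [S → . )], [S → . c], [Y → . ) B Y], [Y → . S] }  — shift
  I9: { [B → y .] }  — reduce
  I10: { [B → d Y . c] }  — shift
  I11: { [B → d Y c .] }  — reduce
  I12: { [Y → ) B Y .] }  — reduce

I1 contains reduce item [S → ) .] and shift items [B → . d Y c], [B → . y], [S → . )], [S → . c], [Y → . ) B Y] — shift-reduce conflict.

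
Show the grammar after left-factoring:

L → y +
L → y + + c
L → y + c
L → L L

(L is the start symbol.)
L → y + L'
L' → ε
L' → + c
L' → c
L → L L

Left-factoring transforms A → αβ₁ | αβ₂ into A → αA' and A' → β₁ | β₂
(α is the longest common prefix among the alternatives). Repeat until
no nonterminal has two alternatives with a common prefix.

Round 1: L has alternatives sharing prefix 'y +'. Introduce L': L → y + L'
  Add: L' → ε
  Add: L' → + c
  Add: L' → c

No remaining common prefixes — done.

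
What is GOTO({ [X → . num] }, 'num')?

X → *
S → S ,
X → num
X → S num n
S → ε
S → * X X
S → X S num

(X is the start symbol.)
GOTO(I, 'num') = CLOSURE({ [A → αX.β] : [A → α.Xβ] ∈ I, X = 'num' })

Items with dot before 'num', with the dot advanced:
  [X → . num] → [X → num .]
Closure adds nothing (no advanced item has the dot before a non-terminal).

GOTO = { [X → num .] }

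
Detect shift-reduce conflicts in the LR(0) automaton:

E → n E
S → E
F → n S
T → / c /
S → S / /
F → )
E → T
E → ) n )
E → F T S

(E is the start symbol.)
A shift-reduce conflict occurs when an LR(0) state has both:
  - a complete (reduce) item [A → α .] (dot at the end), and
  - a shift item [B → β . c γ] (dot before a terminal).

Augment with E' → E and build the canonical LR(0) collection (I0 = CLOSURE({[E' → . E]}), then GOTO on every symbol after a dot until no new states appear). It has 18 states:
  I0: { [E → . ) n )], [E → . F T S], [E → . T], [E → . n E], [E' → . E], [F → . )], [F → . n S], [T → . / c /] }  — shift
  I1: { [E → ) . n )], [F → ) .] }  — shift, reduce
  I2: { [T → / . c /] }  — shift
  I3: { [E' → E .] }  — accept
  I4: { [E → F . T S], [T → . / c /] }  — shift
  I5: { [E → T .] }  — reduce
  I6: { [E → . ) n )], [E → . F T S], [E → . T], [E → . n E], [E → n . E], [F → . )], [F → . n S], [F → n . S], [S → . E], [S → . S / /], [T → . / c /] }  — shift
  I7: { [E → n E .], [S → E .] }  — 2 reduces
  I8: { [F → n S .], [S → S . / /] }  — shift, reduce
  I9: { [S → S / . /] }  — shift
  I10: { [S → S / / .] }  — reduce
  I11: { [E → . ) n )], [E → . F T S], [E → . T], [E → . n E], [E → F T . S], [F → . )], [F → . n S], [S → . E], [S → . S / /], [T → . / c /] }  — shift
  I12: { [S → E .] }  — reduce
  I13: { [E → F T S .], [S → S . / /] }  — shift, reduce
  I14: { [T → / c . /] }  — shift
  I15: { [T → / c / .] }  — reduce
  I16: { [E → ) n . )] }  — shift
  I17: { [E → ) n ) .] }  — reduce

I1 contains reduce item [F → ) .] and shift item [E → ) . n )] — shift-reduce conflict.
I8 contains reduce item [F → n S .] and shift item [S → S . / /] — shift-reduce conflict.
I13 contains reduce item [E → F T S .] and shift item [S → S . / /] — shift-reduce conflict.

Answer: Yes — I1: [F → ) .] vs [E → ) . n )]; I8: [F → n S .] vs [S → S . / /]; I13: [E → F T S .] vs [S → S . / /]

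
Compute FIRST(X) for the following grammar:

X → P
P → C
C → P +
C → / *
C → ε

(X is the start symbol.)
{ '+', '/', ε }

FIRST sets of the other non-terminals involved (by the same procedure, iterated to a fixed point):
  FIRST(P) = { '+', '/', ε }

From X → P:
  - P is a non-terminal: add FIRST(P) \ {ε} = { '+', '/' }
    P is nullable and nothing follows, so the whole right-hand side can vanish: ε ∈ FIRST(X)

Collecting: FIRST(X) = { '+', '/', ε }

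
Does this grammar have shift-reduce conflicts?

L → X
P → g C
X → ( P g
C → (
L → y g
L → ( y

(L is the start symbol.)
A shift-reduce conflict occurs when an LR(0) state has both:
  - a complete (reduce) item [A → α .] (dot at the end), and
  - a shift item [B → β . c γ] (dot before a terminal).

Augment with L' → L and build the canonical LR(0) collection (I0 = CLOSURE({[L' → . L]}), then GOTO on every symbol after a dot until no new states appear). It has 12 states:
  I0: { [L → . ( y], [L → . X], [L → . y g], [L' → . L], [X → . ( P g] }  — shift
  I1: { [L → ( . y], [P → . g C], [X → ( . P g] }  — shift
  I2: { [L' → L .] }  — accept
  I3: { [L → X .] }  — reduce
  I4: { [L → y . g] }  — shift
  I5: { [L → y g .] }  — reduce
  I6: { [X → ( P . g] }  — shift
  I7: { [C → . (], [P → g . C] }  — shift
  I8: { [L → ( y .] }  — reduce
  I9: { [C → ( .] }  — reduce
  I10: { [P → g C .] }  — reduce
  I11: { [X → ( P g .] }  — reduce

No state contains both a complete item and a shift item.

Answer: No shift-reduce conflicts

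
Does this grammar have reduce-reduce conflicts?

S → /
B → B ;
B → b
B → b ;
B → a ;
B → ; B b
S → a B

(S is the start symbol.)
No reduce-reduce conflicts

A reduce-reduce conflict occurs when an LR(0) state has two complete items [A → α .] and [B → β .] — both call for a reduction, and with no lookahead the parser cannot choose between them.

Augment with S' → S and build the canonical LR(0) collection (I0 = CLOSURE({[S' → . S]}), then GOTO on every symbol after a dot until no new states appear). It has 13 states:
  I0: { [S → . /], [S → . a B], [S' → . S] }  — shift
  I1: { [S → / .] }  — reduce
  I2: { [S' → S .] }  — accept
  I3: { [B → . ; B b], [B → . B ;], [B → . a ;], [B → . b ;], [B → . b], [S → a . B] }  — shift
  I4: { [B → . ; B b], [B → . B ;], [B → . a ;], [B → . b ;], [B → . b], [B → ; . B b] }  — shift
  I5: { [B → B . ;], [S → a B .] }  — shift, reduce
  I6: { [B → a . ;] }  — shift
  I7: { [B → b . ;], [B → b .] }  — shift, reduce
  I8: { [B → b ; .] }  — reduce
  I9: { [B → a ; .] }  — reduce
  I10: { [B → B ; .] }  — reduce
  I11: { [B → ; B . b], [B → B . ;] }  — shift
  I12: { [B → ; B b .] }  — reduce

No state contains more than one complete item.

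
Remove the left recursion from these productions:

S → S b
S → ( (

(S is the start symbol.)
S → ( ( S'
S' → b S'
S' → ε

S is directly left-recursive. The standard transformation for
  A → A α₁ | ... | A α_m | β₁ | ... | β_n
is
  A  → β₁ A' | ... | β_n A'
  A' → α₁ A' | ... | α_m A' | ε

S → ( ( becomes S → ( ( S'
S → S b becomes S' → b S'
Add S' → ε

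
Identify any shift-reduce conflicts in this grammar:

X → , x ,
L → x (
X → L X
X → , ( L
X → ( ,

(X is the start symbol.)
No shift-reduce conflicts

A shift-reduce conflict occurs when an LR(0) state has both:
  - a complete (reduce) item [A → α .] (dot at the end), and
  - a shift item [B → β . c γ] (dot before a terminal).

Augment with X' → X and build the canonical LR(0) collection (I0 = CLOSURE({[X' → . X]}), then GOTO on every symbol after a dot until no new states appear). It has 13 states:
  I0: { [L → . x (], [X → . ( ,], [X → . , ( L], [X → . , x ,], [X → . L X], [X' → . X] }  — shift
  I1: { [X → ( . ,] }  — shift
  I2: { [X → , . ( L], [X → , . x ,] }  — shift
  I3: { [L → . x (], [X → . ( ,], [X → . , ( L], [X → . , x ,], [X → . L X], [X → L . X] }  — shift
  I4: { [X' → X .] }  — accept
  I5: { [L → x . (] }  — shift
  I6: { [L → x ( .] }  — reduce
  I7: { [X → L X .] }  — reduce
  I8: { [L → . x (], [X → , ( . L] }  — shift
  I9: { [X → , x . ,] }  — shift
  I10: { [X → , x , .] }  — reduce
  I11: { [X → , ( L .] }  — reduce
  I12: { [X → ( , .] }  — reduce

No state contains both a complete item and a shift item.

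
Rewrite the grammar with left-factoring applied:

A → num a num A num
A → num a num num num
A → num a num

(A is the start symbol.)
A → num a num A'
A' → A num
A' → num num
A' → ε

Left-factoring transforms A → αβ₁ | αβ₂ into A → αA' and A' → β₁ | β₂
(α is the longest common prefix among the alternatives). Repeat until
no nonterminal has two alternatives with a common prefix.

Round 1: A has alternatives sharing prefix 'num a num'. Introduce A': A → num a num A'
  Add: A' → A num
  Add: A' → num num
  Add: A' → ε

No remaining common prefixes — done.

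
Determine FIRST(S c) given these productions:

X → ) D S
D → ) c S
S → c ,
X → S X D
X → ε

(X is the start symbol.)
{ 'c' }

FIRST sets of the non-terminals involved (from the grammar, by fixed-point iteration):
  FIRST(S) = { 'c' }

To compute FIRST(S c), process the symbols left to right:
Symbol S is a non-terminal. Add FIRST(S) \ {ε} = { 'c' }
S is not nullable (ε ∉ FIRST(S)), so stop here.
FIRST(S c) = { 'c' }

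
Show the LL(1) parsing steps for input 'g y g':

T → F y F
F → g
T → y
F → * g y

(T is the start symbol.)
LL(1) parsing maintains a stack (initially the start symbol over $) and the input. At each step: if the stack top is a terminal, match it against the current input token; if it is a non-terminal N, replace it with the RHS of M[N, lookahead] (the unique production whose predict set contains the lookahead).

Stack is shown with the top on the left.

Stack    Input    Action
------------------------
T $      g y g $  output T → F y F
F y F $  g y g $  output F → g
g y F $  g y g $  match 'g'
y F $    y g $    match 'y'
F $      g $      output F → g
g $      g $      match 'g'
$        $        accept

The string is accepted.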